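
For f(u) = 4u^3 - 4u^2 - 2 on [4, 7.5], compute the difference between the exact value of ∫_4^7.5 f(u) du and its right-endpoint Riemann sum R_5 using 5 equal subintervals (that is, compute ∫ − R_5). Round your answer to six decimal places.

Exact integral: ∫_4^7.5 f(u) du ≈ 2423.89583333.
R_5 = 2887.15.
Error ≈ 2423.89583333 − 2887.15 ≈ -463.254167.

-463.254167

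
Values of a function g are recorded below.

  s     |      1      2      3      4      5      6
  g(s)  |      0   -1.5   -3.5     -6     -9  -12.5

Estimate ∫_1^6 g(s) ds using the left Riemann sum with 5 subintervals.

Δs = 1.
Sum = 1·[0 + (-1.5) + (-3.5) + (-6) + (-9)] = -20.

-20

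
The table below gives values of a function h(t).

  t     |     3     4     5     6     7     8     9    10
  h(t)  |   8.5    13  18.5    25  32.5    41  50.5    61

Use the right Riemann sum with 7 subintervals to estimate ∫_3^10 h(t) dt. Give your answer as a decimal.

241.5

Δt = 1.
Sum = 1·[13 + 18.5 + 25 + 32.5 + 41 + 50.5 + 61] = 241.5.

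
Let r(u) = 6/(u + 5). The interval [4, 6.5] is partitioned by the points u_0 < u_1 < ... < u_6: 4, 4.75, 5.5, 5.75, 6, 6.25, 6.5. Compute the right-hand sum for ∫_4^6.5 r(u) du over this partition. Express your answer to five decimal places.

Subinterval widths: 0.75, 0.75, 0.25, 0.25, 0.25, 0.25.
Right endpoints: 4.75, 5.5, 5.75, 6, 6.25, 6.5.
r(4.75) = 8/13, r(5.5) = 4/7, r(5.75) = 24/43, r(6) = 6/11, r(6.25) = 8/15, r(6.5) = 12/23.
Sum = Σ Δu_i · r(u_i).
Sum ≈ 1.42978.

1.42978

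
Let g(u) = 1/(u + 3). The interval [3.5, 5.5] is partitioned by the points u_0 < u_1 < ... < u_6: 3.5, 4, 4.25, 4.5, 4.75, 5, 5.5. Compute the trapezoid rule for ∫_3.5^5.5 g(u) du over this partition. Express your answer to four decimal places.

0.2684

Subinterval widths: 0.5, 0.25, 0.25, 0.25, 0.25, 0.5.
g(3.5) = 2/13, g(4) = 1/7, g(4.25) = 4/29, g(4.5) = 2/15, g(4.75) = 4/31, g(5) = 0.125, g(5.5) = 2/17.
On each subinterval the trapezoid contributes (Δu_i/2)·[g(u_{i-1}) + g(u_i)].
Sum ≈ 0.2684.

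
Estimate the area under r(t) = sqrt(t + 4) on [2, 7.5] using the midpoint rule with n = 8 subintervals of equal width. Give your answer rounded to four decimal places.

Δt = (7.5 − 2)/8 = 0.6875.
Midpoints: 2.34375, 3.03125, 3.71875, 4.40625, 5.09375, 5.78125, 6.46875, 7.15625.
r(2.34375) ≈ 2.5187, r(3.03125) ≈ 2.6517, r(3.71875) ≈ 2.7783, r(4.40625) ≈ 2.8994, r(5.09375) ≈ 3.0156, r(5.78125) ≈ 3.1275, r(6.46875) ≈ 3.2355, r(7.15625) ≈ 3.3401.
Sum = Δt · [r(2.34375) + r(3.03125) + r(3.71875) + ...].
Sum ≈ 16.2021.

16.2021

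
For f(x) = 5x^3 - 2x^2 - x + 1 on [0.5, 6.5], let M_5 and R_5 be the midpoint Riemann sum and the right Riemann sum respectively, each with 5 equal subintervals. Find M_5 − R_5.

M_5 = 1996.89.
R_5 = 2875.47.
M_5 − R_5 = -878.58.

-878.58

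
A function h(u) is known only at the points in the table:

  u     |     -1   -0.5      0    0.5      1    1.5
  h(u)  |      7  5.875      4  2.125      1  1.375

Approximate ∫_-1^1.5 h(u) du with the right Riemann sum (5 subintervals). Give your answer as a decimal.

Δu = 0.5.
Sum = 0.5·[5.875 + 4 + 2.125 + 1 + 1.375] = 7.1875.

7.1875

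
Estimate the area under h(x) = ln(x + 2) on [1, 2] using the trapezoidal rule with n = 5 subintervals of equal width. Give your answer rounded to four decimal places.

Δx = (2 − 1)/5 = 0.2.
h(1) ≈ 1.0986, h(1.2) ≈ 1.1632, h(1.4) ≈ 1.2238, h(1.6) ≈ 1.2809, h(1.8) ≈ 1.3350, h(2) ≈ 1.3863.
T_5 = (Δx/2)·[h(x_0) + 2h(x_1) + ... + 2h(x_{4}) + h(x_5)].
Sum ≈ 1.2491.

1.2491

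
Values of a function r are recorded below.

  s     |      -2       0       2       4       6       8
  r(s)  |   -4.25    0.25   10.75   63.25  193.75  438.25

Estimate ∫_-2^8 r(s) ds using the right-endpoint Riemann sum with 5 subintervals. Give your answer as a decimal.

1412.5

Δs = 2.
Sum = 2·[0.25 + 10.75 + 63.25 + 193.75 + 438.25] = 1412.5.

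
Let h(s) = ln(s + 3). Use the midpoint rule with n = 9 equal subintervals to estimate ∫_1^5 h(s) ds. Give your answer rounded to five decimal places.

7.09138

Δs = (5 − 1)/9 = 4/9.
Midpoints: 11/9, 5/3, 19/9, 23/9, 3, 31/9, 35/9, 13/3, 43/9.
h(11/9) ≈ 1.44036, h(5/3) ≈ 1.54045, h(19/9) ≈ 1.63142, h(23/9) ≈ 1.71480, h(3) ≈ 1.79176, h(31/9) ≈ 1.86322, h(35/9) ≈ 1.92991, h(13/3) ≈ 1.99243, h(43/9) ≈ 2.05127.
Sum = Δs · [h(11/9) + h(5/3) + h(19/9) + ...].
Sum ≈ 7.09138.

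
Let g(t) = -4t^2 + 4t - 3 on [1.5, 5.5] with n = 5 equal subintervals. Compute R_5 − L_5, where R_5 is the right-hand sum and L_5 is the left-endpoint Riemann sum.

-76.8

R_5 = -213.44.
L_5 = -136.64.
R_5 − L_5 = -76.8.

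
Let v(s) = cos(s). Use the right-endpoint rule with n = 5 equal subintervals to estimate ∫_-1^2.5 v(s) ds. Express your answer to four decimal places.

0.9112

Δs = (2.5 − (-1))/5 = 0.7.
Right endpoints: -0.3, 0.4, 1.1, 1.8, 2.5.
v(-0.3) ≈ 0.9553, v(0.4) ≈ 0.9211, v(1.1) ≈ 0.4536, v(1.8) ≈ -0.2272, v(2.5) ≈ -0.8011.
Sum = Δs · [v(-0.3) + v(0.4) + v(1.1) + v(1.8) + v(2.5)].
Sum ≈ 0.9112.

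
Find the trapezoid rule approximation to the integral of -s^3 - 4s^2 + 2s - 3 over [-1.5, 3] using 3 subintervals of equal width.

Δs = (3 − (-1.5))/3 = 1.5.
f(-1.5) = -11.625, f(0) = -3, f(1.5) = -12.375, f(3) = -60.
T_3 = (Δs/2)·[f(s_0) + 2f(s_1) + 2f(s_2) + f(s_3)].
Sum = -76.78125.

-76.78125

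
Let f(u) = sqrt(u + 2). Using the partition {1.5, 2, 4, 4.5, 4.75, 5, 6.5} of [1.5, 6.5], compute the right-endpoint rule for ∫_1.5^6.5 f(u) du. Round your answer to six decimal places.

Subinterval widths: 0.5, 2, 0.5, 0.25, 0.25, 1.5.
Right endpoints: 2, 4, 4.5, 4.75, 5, 6.5.
f(2) ≈ 2.000000, f(4) ≈ 2.449490, f(4.5) ≈ 2.549510, f(4.75) ≈ 2.598076, f(5) ≈ 2.645751, f(6.5) ≈ 2.915476.
Sum = Σ Δu_i · f(u_i).
Sum ≈ 12.857905.

12.857905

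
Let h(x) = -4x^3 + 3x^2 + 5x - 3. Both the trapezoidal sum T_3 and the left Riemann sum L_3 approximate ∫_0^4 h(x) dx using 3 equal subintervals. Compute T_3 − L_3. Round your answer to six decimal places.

-125.333333

T_3 ≈ -188.88888889.
L_3 ≈ -63.55555556.
T_3 − L_3 ≈ -125.333333.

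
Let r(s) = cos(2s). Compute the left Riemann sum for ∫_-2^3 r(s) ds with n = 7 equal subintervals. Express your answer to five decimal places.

-1.00321

Δs = (3 − (-2))/7 = 5/7.
Left endpoints: -2, -9/7, -4/7, 1/7, 6/7, 11/7, 16/7.
r(-2) ≈ -0.65364, r(-9/7) ≈ -0.84181, r(-4/7) ≈ 0.41500, r(1/7) ≈ 0.95946, r(6/7) ≈ -0.14300, r(11/7) ≈ -1.00000, r(16/7) ≈ -0.14049.
Sum = Δs · [r(-2) + r(-9/7) + r(-4/7) + ...].
Sum ≈ -1.00321.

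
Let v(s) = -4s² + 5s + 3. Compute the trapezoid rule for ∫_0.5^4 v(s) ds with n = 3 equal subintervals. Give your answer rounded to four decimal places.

Δs = (4 − 0.5)/3 = 7/6.
v(0.5) = 4.5, v(5/3) = 2/9, v(17/6) = -269/18, v(4) = -41.
T_3 = (Δs/2)·[v(s_0) + 2v(s_1) + 2v(s_2) + v(s_3)].
Sum ≈ -38.4676.

-38.4676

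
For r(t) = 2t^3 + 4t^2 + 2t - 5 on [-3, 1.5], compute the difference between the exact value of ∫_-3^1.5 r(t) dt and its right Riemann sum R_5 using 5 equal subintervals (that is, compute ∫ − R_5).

-18.93375

Exact integral: ∫_-3^1.5 r(t) dt = -26.71875.
R_5 = -7.785.
Error = -26.71875 − (-7.785) = -18.93375.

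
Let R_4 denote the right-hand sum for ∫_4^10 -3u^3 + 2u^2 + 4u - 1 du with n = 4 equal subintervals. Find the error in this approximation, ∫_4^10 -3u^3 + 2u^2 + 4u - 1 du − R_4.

2099.25

Exact integral: ∫_4^10 f(u) du = -6522.
R_4 = -8621.25.
Error = -6522 − (-8621.25) = 2099.25.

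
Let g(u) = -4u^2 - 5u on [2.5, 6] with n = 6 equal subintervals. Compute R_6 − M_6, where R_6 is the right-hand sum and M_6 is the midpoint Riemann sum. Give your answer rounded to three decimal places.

-41.003

R_6 ≈ -382.14815.
M_6 ≈ -341.14468.
R_6 − M_6 ≈ -41.003.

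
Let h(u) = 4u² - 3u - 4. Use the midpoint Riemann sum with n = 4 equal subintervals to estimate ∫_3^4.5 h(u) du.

Δu = (4.5 − 3)/4 = 0.375.
Midpoints: 3.1875, 3.5625, 3.9375, 4.3125.
h(3.1875) = 27.078125, h(3.5625) = 36.078125, h(3.9375) = 46.203125, h(4.3125) = 57.453125.
Sum = Δu · [h(3.1875) + h(3.5625) + h(3.9375) + h(4.3125)].
Sum = 62.5546875.

62.5546875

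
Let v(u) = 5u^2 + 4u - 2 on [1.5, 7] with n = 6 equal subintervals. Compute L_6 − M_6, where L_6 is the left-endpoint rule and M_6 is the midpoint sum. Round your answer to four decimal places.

L_6 ≈ 535.174190.
M_6 ≈ 646.616030.
L_6 − M_6 ≈ -111.4418.

-111.4418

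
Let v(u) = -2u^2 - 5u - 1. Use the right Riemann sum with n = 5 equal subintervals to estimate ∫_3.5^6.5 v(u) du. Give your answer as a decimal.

Δu = (6.5 − 3.5)/5 = 0.6.
Right endpoints: 4.1, 4.7, 5.3, 5.9, 6.5.
v(4.1) = -55.12, v(4.7) = -68.68, v(5.3) = -83.68, v(5.9) = -100.12, v(6.5) = -118.
Sum = Δu · [v(4.1) + v(4.7) + v(5.3) + v(5.9) + v(6.5)].
Sum = -255.36.

-255.36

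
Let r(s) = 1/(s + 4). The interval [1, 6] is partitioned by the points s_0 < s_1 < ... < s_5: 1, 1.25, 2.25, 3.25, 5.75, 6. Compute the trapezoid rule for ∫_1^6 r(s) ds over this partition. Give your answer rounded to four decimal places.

0.6990

Subinterval widths: 0.25, 1, 1, 2.5, 0.25.
r(1) = 0.2, r(1.25) = 4/21, r(2.25) = 0.16, r(3.25) = 4/29, r(5.75) = 4/39, r(6) = 0.1.
On each subinterval the trapezoid contributes (Δs_i/2)·[r(s_{i-1}) + r(s_i)].
Sum ≈ 0.6990.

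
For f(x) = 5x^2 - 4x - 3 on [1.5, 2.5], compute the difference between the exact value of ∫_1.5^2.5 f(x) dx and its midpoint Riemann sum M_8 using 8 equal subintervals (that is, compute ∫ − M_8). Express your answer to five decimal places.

0.00651

Exact integral: ∫_1.5^2.5 f(x) dx ≈ 9.4166667.
M_8 = 9.41015625.
Error ≈ 9.4166667 − 9.41015625 ≈ 0.00651.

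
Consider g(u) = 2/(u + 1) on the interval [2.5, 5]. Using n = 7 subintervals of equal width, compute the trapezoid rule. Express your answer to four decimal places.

1.0791

Δu = (5 − 2.5)/7 = 5/14.
g(2.5) = 4/7, g(20/7) = 14/27, g(45/14) = 28/59, g(25/7) = 0.4375, g(55/14) = 28/69, g(30/7) = 14/37, g(65/14) = 28/79, g(5) = 1/3.
T_7 = (Δu/2)·[g(u_0) + 2g(u_1) + ... + 2g(u_{6}) + g(u_7)].
Sum ≈ 1.0791.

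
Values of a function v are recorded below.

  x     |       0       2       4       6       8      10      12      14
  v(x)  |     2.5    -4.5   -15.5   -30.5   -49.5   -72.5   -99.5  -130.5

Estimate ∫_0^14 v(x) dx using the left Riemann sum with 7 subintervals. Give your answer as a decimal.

-539

Δx = 2.
Sum = 2·[2.5 + (-4.5) + (-15.5) + (-30.5) + (-49.5) + (-72.5) + (-99.5)] = -539.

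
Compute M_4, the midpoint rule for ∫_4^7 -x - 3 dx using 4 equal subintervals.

-25.5

Δx = (7 − 4)/4 = 0.75.
Midpoints: 4.375, 5.125, 5.875, 6.625.
f(4.375) = -7.375, f(5.125) = -8.125, f(5.875) = -8.875, f(6.625) = -9.625.
Sum = Δx · [f(4.375) + f(5.125) + f(5.875) + f(6.625)].
Sum = -25.5.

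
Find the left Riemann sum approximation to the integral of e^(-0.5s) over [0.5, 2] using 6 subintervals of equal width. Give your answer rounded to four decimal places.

0.8743

Δs = (2 − 0.5)/6 = 0.25.
Left endpoints: 0.5, 0.75, 1, 1.25, 1.5, 1.75.
f(0.5) ≈ 0.7788, f(0.75) ≈ 0.6873, f(1) ≈ 0.6065, f(1.25) ≈ 0.5353, f(1.5) ≈ 0.4724, f(1.75) ≈ 0.4169.
Sum = Δs · [f(0.5) + f(0.75) + f(1) + ...].
Sum ≈ 0.8743.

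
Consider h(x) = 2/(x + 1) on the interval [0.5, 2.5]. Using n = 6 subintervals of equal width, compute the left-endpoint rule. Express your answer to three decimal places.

Δx = (2.5 − 0.5)/6 = 1/3.
Left endpoints: 0.5, 5/6, 7/6, 1.5, 11/6, 13/6.
h(0.5) = 4/3, h(5/6) = 12/11, h(7/6) = 12/13, h(1.5) = 0.8, h(11/6) = 12/17, h(13/6) = 12/19.
Sum = Δx · [h(0.5) + h(5/6) + h(7/6) + ...].
Sum ≈ 1.828.

1.828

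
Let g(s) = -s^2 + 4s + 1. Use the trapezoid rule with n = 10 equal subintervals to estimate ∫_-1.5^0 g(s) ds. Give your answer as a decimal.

Δs = (0 − (-1.5))/10 = 0.15.
g(-1.5) = -7.25, g(-1.35) = -6.2225, g(-1.2) = -5.24, g(-1.05) = -4.3025, g(-0.9) = -3.41, g(-0.75) = -2.5625, g(-0.6) = -1.76, g(-0.45) = -1.0025, g(-0.3) = -0.29, g(-0.15) = 0.3775, g(0) = 1.
T_10 = (Δs/2)·[g(s_0) + 2g(s_1) + ... + 2g(s_{9}) + g(s_10)].
Sum = -4.130625.

-4.130625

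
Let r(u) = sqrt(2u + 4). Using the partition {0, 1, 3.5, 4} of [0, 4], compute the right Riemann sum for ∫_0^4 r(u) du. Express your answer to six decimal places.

Subinterval widths: 1, 2.5, 0.5.
Right endpoints: 1, 3.5, 4.
r(1) ≈ 2.449490, r(3.5) ≈ 3.316625, r(4) ≈ 3.464102.
Sum = Σ Δu_i · r(u_i).
Sum ≈ 12.473103.

12.473103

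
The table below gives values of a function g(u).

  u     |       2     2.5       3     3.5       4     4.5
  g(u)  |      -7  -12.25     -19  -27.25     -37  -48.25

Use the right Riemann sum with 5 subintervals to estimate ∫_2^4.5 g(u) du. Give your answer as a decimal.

-71.875

Δu = 0.5.
Sum = 0.5·[(-12.25) + (-19) + (-27.25) + (-37) + (-48.25)] = -71.875.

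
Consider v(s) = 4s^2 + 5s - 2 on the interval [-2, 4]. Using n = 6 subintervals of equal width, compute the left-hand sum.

79

Δs = (4 − (-2))/6 = 1.
Left endpoints: -2, -1, 0, 1, 2, 3.
v(-2) = 4, v(-1) = -3, v(0) = -2, v(1) = 7, v(2) = 24, v(3) = 49.
Sum = Δs · [v(-2) + v(-1) + v(0) + ...].
Sum = 79.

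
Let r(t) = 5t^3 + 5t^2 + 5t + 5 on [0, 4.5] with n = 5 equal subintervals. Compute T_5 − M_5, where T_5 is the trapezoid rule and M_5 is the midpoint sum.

35.3109375

T_5 = 761.11875.
M_5 = 725.8078125.
T_5 − M_5 = 35.3109375.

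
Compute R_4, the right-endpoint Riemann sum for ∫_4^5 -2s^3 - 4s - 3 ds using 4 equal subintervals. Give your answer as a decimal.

-221.53125

Δs = (5 − 4)/4 = 0.25.
Right endpoints: 4.25, 4.5, 4.75, 5.
f(4.25) = -173.53125, f(4.5) = -203.25, f(4.75) = -236.34375, f(5) = -273.
Sum = Δs · [f(4.25) + f(4.5) + f(4.75) + f(5)].
Sum = -221.53125.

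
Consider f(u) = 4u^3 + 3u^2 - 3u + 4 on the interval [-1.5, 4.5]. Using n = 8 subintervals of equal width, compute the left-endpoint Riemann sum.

353.0625

Δu = (4.5 − (-1.5))/8 = 0.75.
Left endpoints: -1.5, -0.75, 0, 0.75, 1.5, 2.25, 3, 3.75.
f(-1.5) = 1.75, f(-0.75) = 6.25, f(0) = 4, f(0.75) = 5.125, f(1.5) = 19.75, f(2.25) = 58, f(3) = 130, f(3.75) = 245.875.
Sum = Δu · [f(-1.5) + f(-0.75) + f(0) + ...].
Sum = 353.0625.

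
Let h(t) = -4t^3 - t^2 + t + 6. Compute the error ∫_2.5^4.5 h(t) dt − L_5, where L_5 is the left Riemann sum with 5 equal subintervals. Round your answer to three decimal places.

-60.507

Exact integral: ∫_2.5^4.5 h(t) dt ≈ -377.16667.
L_5 = -316.66.
Error ≈ -377.16667 − (-316.66) ≈ -60.507.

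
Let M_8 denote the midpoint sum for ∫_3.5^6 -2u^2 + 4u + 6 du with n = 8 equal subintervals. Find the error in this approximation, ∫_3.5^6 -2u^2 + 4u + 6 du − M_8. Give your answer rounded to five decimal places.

-0.04069

Exact integral: ∫_3.5^6 f(u) du ≈ -52.9166667.
M_8 ≈ -52.8759766.
Error ≈ -52.9166667 − (-52.8759766) ≈ -0.04069.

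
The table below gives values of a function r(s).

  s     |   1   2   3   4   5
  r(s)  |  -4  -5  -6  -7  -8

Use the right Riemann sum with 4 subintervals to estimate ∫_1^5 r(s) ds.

-26

Δs = 1.
Sum = 1·[(-5) + (-6) + (-7) + (-8)] = -26.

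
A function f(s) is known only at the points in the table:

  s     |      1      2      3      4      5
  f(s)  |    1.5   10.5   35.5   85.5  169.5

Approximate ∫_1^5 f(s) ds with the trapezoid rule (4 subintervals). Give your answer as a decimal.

217

Δs = 1.
T_4 = (1/2)·[1.5 + 2·10.5 + 2·35.5 + 2·85.5 + 169.5] = 217.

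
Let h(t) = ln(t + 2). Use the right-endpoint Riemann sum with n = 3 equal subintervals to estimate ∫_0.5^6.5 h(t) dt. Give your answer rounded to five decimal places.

11.03189

Δt = (6.5 − 0.5)/3 = 2.
Right endpoints: 2.5, 4.5, 6.5.
h(2.5) ≈ 1.50408, h(4.5) ≈ 1.87180, h(6.5) ≈ 2.14007.
Sum = Δt · [h(2.5) + h(4.5) + h(6.5)].
Sum ≈ 11.03189.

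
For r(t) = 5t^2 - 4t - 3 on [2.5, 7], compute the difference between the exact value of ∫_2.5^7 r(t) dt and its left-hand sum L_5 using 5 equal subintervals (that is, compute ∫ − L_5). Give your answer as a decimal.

85.05

Exact integral: ∫_2.5^7 r(t) dt = 446.625.
L_5 = 361.575.
Error = 446.625 − 361.575 = 85.05.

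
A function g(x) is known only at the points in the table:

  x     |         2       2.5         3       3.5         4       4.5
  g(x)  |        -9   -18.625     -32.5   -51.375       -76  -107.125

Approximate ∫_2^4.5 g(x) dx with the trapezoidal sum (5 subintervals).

Δx = 0.5.
T_5 = (0.5/2)·[(-9) + 2·(-18.625) + 2·(-32.5) + 2·(-51.375) + 2·(-76) + (-107.125)] = -118.28125.

-118.28125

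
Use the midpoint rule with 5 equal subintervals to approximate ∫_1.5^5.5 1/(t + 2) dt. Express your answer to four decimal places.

0.7605

Δt = (5.5 − 1.5)/5 = 0.8.
Midpoints: 1.9, 2.7, 3.5, 4.3, 5.1.
f(1.9) = 10/39, f(2.7) = 10/47, f(3.5) = 2/11, f(4.3) = 10/63, f(5.1) = 10/71.
Sum = Δt · [f(1.9) + f(2.7) + f(3.5) + f(4.3) + f(5.1)].
Sum ≈ 0.7605.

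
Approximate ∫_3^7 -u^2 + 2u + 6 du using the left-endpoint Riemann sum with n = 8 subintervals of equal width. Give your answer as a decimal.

Δu = (7 − 3)/8 = 0.5.
Left endpoints: 3, 3.5, 4, 4.5, 5, 5.5, 6, 6.5.
f(3) = 3, f(3.5) = 0.75, f(4) = -2, f(4.5) = -5.25, f(5) = -9, f(5.5) = -13.25, f(6) = -18, f(6.5) = -23.25.
Sum = Δu · [f(3) + f(3.5) + f(4) + ...].
Sum = -33.5.

-33.5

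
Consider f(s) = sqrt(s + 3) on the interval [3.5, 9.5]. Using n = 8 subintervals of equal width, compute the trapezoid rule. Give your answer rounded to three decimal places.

Δs = (9.5 − 3.5)/8 = 0.75.
f(3.5) ≈ 2.550, f(4.25) ≈ 2.693, f(5) ≈ 2.828, f(5.75) ≈ 2.958, f(6.5) ≈ 3.082, f(7.25) ≈ 3.202, f(8) ≈ 3.317, f(8.75) ≈ 3.428, f(9.5) ≈ 3.536.
T_8 = (Δs/2)·[f(s_0) + 2f(s_1) + ... + 2f(s_{7}) + f(s_8)].
Sum ≈ 18.412.

18.412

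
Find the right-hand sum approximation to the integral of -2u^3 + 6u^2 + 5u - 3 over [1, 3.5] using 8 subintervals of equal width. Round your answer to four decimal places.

Δu = (3.5 − 1)/8 = 0.3125.
Right endpoints: 1.3125, 1.625, 1.9375, 2.25, 2.5625, 2.875, 3.1875, 3.5.
f(1.3125) = 19203/2048, f(1.625) = 12.38671875, f(1.9375) = 30033/2048, f(2.25) = 15.84375, f(2.5625) = 31863/2048, f(2.875) = 13.44140625, f(3.1875) = 18693/2048, f(3.5) = 2.25.
Sum = Δu · [f(1.3125) + f(1.625) + f(1.9375) + ...].
Sum ≈ 28.9526.

28.9526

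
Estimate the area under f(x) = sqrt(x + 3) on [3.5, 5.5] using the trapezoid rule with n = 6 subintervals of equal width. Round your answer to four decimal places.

5.4729

Δx = (5.5 − 3.5)/6 = 1/3.
f(3.5) ≈ 2.5495, f(23/6) ≈ 2.6141, f(25/6) ≈ 2.6771, f(4.5) ≈ 2.7386, f(29/6) ≈ 2.7988, f(31/6) ≈ 2.8577, f(5.5) ≈ 2.9155.
T_6 = (Δx/2)·[f(x_0) + 2f(x_1) + ... + 2f(x_{5}) + f(x_6)].
Sum ≈ 5.4729.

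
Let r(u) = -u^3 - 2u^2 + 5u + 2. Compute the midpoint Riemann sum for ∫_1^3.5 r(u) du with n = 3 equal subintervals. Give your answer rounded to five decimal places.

-30.79138

Δu = (3.5 − 1)/3 = 5/6.
Midpoints: 17/12, 2.25, 37/12.
r(17/12) = 3847/1728, r(2.25) = -8.265625, r(37/12) = -53413/1728.
Sum = Δu · [r(17/12) + r(2.25) + r(37/12)].
Sum ≈ -30.79138.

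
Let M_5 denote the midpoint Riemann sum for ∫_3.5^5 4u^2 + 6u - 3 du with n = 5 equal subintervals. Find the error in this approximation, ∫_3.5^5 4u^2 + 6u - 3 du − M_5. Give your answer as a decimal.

Exact integral: ∫_3.5^5 f(u) du = 143.25.
M_5 = 143.205.
Error = 143.25 − 143.205 = 0.045.

0.045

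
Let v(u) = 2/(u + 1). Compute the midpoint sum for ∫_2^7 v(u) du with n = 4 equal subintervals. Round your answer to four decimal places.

Δu = (7 − 2)/4 = 1.25.
Midpoints: 2.625, 3.875, 5.125, 6.375.
v(2.625) = 16/29, v(3.875) = 16/39, v(5.125) = 16/49, v(6.375) = 16/59.
Sum = Δu · [v(2.625) + v(3.875) + v(5.125) + v(6.375)].
Sum ≈ 1.9496.

1.9496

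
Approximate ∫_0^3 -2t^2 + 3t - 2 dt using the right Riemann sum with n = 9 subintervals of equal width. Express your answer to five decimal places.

-12.11111

Δt = (3 − 0)/9 = 1/3.
Right endpoints: 1/3, 2/3, 1, 4/3, 5/3, 2, 7/3, 8/3, 3.
f(1/3) = -11/9, f(2/3) = -8/9, f(1) = -1, f(4/3) = -14/9, f(5/3) = -23/9, f(2) = -4, f(7/3) = -53/9, f(8/3) = -74/9, f(3) = -11.
Sum = Δt · [f(1/3) + f(2/3) + f(1) + ...].
Sum ≈ -12.11111.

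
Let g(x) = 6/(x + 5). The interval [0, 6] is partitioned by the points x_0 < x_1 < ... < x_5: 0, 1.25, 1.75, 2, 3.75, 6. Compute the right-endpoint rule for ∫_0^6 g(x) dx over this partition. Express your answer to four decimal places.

Subinterval widths: 1.25, 0.5, 0.25, 1.75, 2.25.
Right endpoints: 1.25, 1.75, 2, 3.75, 6.
g(1.25) = 0.96, g(1.75) = 8/9, g(2) = 6/7, g(3.75) = 24/35, g(6) = 6/11.
Sum = Σ Δx_i · g(x_i).
Sum ≈ 4.2860.

4.2860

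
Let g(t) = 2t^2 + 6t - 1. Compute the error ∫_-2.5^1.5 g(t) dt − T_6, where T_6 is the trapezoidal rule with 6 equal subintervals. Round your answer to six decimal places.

Exact integral: ∫_-2.5^1.5 g(t) dt ≈ -3.33333333.
T_6 ≈ -2.74074074.
Error ≈ -3.33333333 − (-2.74074074) ≈ -0.592593.

-0.592593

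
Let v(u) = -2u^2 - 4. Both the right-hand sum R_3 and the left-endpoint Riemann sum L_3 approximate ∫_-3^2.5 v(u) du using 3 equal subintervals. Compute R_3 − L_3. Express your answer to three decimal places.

R_3 ≈ -51.53704.
L_3 ≈ -61.62037.
R_3 − L_3 ≈ 10.083.

10.083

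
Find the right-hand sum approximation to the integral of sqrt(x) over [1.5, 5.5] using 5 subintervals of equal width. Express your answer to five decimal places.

7.81220

Δx = (5.5 − 1.5)/5 = 0.8.
Right endpoints: 2.3, 3.1, 3.9, 4.7, 5.5.
f(2.3) ≈ 1.51658, f(3.1) ≈ 1.76068, f(3.9) ≈ 1.97484, f(4.7) ≈ 2.16795, f(5.5) ≈ 2.34521.
Sum = Δx · [f(2.3) + f(3.1) + f(3.9) + f(4.7) + f(5.5)].
Sum ≈ 7.81220.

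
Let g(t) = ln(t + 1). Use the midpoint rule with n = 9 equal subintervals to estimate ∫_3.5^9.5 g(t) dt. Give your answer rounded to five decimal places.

Δt = (9.5 − 3.5)/9 = 2/3.
Midpoints: 23/6, 4.5, 31/6, 35/6, 6.5, 43/6, 47/6, 8.5, 55/6.
g(23/6) ≈ 1.57554, g(4.5) ≈ 1.70475, g(31/6) ≈ 1.81916, g(35/6) ≈ 1.92181, g(6.5) ≈ 2.01490, g(43/6) ≈ 2.10006, g(47/6) ≈ 2.17853, g(8.5) ≈ 2.25129, g(55/6) ≈ 2.31911.
Sum = Δt · [g(23/6) + g(4.5) + g(31/6) + ...].
Sum ≈ 11.92344.

11.92344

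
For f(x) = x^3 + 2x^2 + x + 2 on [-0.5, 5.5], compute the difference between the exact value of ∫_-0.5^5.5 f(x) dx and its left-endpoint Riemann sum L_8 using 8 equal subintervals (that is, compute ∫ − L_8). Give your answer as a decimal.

81.84375

Exact integral: ∫_-0.5^5.5 f(x) dx = 366.75.
L_8 = 284.90625.
Error = 366.75 − 284.90625 = 81.84375.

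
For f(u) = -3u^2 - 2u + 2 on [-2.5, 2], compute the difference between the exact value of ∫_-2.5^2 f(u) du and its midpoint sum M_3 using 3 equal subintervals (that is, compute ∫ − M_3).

-2.53125

Exact integral: ∫_-2.5^2 f(u) du = -12.375.
M_3 = -9.84375.
Error = -12.375 − (-9.84375) = -2.53125.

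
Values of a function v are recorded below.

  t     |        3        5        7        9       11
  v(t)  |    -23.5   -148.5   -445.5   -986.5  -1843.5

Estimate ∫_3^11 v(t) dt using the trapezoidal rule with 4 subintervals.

-5028

Δt = 2.
T_4 = (2/2)·[(-23.5) + 2·(-148.5) + 2·(-445.5) + 2·(-986.5) + (-1843.5)] = -5028.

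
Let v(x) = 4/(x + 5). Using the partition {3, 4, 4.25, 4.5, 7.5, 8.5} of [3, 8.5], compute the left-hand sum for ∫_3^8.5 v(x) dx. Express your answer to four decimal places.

2.3024

Subinterval widths: 1, 0.25, 0.25, 3, 1.
Left endpoints: 3, 4, 4.25, 4.5, 7.5.
v(3) = 0.5, v(4) = 4/9, v(4.25) = 16/37, v(4.5) = 8/19, v(7.5) = 0.32.
Sum = Σ Δx_i · v(x_i).
Sum ≈ 2.3024.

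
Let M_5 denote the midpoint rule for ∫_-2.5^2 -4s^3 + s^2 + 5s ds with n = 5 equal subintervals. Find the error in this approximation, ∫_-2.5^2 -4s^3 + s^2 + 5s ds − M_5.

Exact integral: ∫_-2.5^2 f(s) ds = 25.3125.
M_5 = 24.0975.
Error = 25.3125 − 24.0975 = 1.215.

1.215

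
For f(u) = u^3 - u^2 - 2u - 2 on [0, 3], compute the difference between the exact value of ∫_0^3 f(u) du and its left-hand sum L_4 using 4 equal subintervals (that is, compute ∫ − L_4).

3.515625

Exact integral: ∫_0^3 f(u) du = -3.75.
L_4 = -7.265625.
Error = -3.75 − (-7.265625) = 3.515625.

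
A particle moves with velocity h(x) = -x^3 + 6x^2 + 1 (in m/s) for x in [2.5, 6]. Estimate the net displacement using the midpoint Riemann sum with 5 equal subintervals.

90.9803125

Δx = (6 − 2.5)/5 = 0.7.
Midpoints: 2.85, 3.55, 4.25, 4.95, 5.65.
h(2.85) = 26.585875, h(3.55) = 31.876125, h(4.25) = 32.609375, h(4.95) = 26.727625, h(5.65) = 12.172875.
Sum = Δx · [h(2.85) + h(3.55) + h(4.25) + h(4.95) + h(5.65)].
Sum = 90.9803125.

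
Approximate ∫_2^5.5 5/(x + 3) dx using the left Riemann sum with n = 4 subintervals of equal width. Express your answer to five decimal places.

Δx = (5.5 − 2)/4 = 0.875.
Left endpoints: 2, 2.875, 3.75, 4.625.
f(2) = 1, f(2.875) = 40/47, f(3.75) = 20/27, f(4.625) = 40/61.
Sum = Δx · [f(2) + f(2.875) + f(3.75) + f(4.625)].
Sum ≈ 2.84160.

2.84160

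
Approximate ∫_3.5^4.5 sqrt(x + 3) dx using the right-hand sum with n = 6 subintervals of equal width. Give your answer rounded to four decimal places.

2.6609

Δx = (4.5 − 3.5)/6 = 1/6.
Right endpoints: 11/3, 23/6, 4, 25/6, 13/3, 4.5.
f(11/3) ≈ 2.5820, f(23/6) ≈ 2.6141, f(4) ≈ 2.6458, f(25/6) ≈ 2.6771, f(13/3) ≈ 2.7080, f(4.5) ≈ 2.7386.
Sum = Δx · [f(11/3) + f(23/6) + f(4) + ...].
Sum ≈ 2.6609.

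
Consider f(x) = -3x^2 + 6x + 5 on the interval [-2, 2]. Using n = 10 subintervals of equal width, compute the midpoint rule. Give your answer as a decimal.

4.16

Δx = (2 − (-2))/10 = 0.4.
Midpoints: -1.8, -1.4, -1, -0.6, -0.2, 0.2, 0.6, 1, 1.4, 1.8.
f(-1.8) = -15.52, f(-1.4) = -9.28, f(-1) = -4, f(-0.6) = 0.32, f(-0.2) = 3.68, f(0.2) = 6.08, f(0.6) = 7.52, f(1) = 8, f(1.4) = 7.52, f(1.8) = 6.08.
Sum = Δx · [f(-1.8) + f(-1.4) + f(-1) + ...].
Sum = 4.16.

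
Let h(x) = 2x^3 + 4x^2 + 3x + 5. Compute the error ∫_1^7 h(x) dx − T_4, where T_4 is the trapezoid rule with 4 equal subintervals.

Exact integral: ∫_1^7 h(x) dx = 1758.
T_4 = 1821.
Error = 1758 − 1821 = -63.

-63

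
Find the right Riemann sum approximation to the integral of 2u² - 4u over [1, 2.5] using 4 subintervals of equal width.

Δu = (2.5 − 1)/4 = 0.375.
Right endpoints: 1.375, 1.75, 2.125, 2.5.
f(1.375) = -1.71875, f(1.75) = -0.875, f(2.125) = 0.53125, f(2.5) = 2.5.
Sum = Δu · [f(1.375) + f(1.75) + f(2.125) + f(2.5)].
Sum = 0.1640625.

0.1640625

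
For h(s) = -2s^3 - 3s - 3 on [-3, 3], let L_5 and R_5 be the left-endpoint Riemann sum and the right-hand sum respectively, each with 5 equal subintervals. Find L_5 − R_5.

151.2

L_5 = 57.6.
R_5 = -93.6.
L_5 − R_5 = 151.2.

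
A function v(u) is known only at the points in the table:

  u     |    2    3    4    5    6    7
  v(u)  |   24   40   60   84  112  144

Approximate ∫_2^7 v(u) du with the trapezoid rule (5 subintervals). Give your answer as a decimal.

380

Δu = 1.
T_5 = (1/2)·[24 + 2·40 + 2·60 + 2·84 + 2·112 + 144] = 380.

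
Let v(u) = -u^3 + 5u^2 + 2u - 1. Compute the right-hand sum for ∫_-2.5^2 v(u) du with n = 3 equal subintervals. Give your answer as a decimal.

Δu = (2 − (-2.5))/3 = 1.5.
Right endpoints: -1, 0.5, 2.
v(-1) = 3, v(0.5) = 1.125, v(2) = 15.
Sum = Δu · [v(-1) + v(0.5) + v(2)].
Sum = 28.6875.

28.6875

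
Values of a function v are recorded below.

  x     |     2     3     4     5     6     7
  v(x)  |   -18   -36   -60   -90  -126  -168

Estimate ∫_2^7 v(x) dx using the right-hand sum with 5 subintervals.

Δx = 1.
Sum = 1·[(-36) + (-60) + (-90) + (-126) + (-168)] = -480.

-480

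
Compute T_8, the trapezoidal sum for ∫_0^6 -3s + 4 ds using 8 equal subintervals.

Δs = (6 − 0)/8 = 0.75.
f(0) = 4, f(0.75) = 1.75, f(1.5) = -0.5, f(2.25) = -2.75, f(3) = -5, f(3.75) = -7.25, f(4.5) = -9.5, f(5.25) = -11.75, f(6) = -14.
T_8 = (Δs/2)·[f(s_0) + 2f(s_1) + ... + 2f(s_{7}) + f(s_8)].
Sum = -30.

-30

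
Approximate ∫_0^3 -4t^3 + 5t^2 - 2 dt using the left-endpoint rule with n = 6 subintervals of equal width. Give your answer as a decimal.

-27.875

Δt = (3 − 0)/6 = 0.5.
Left endpoints: 0, 0.5, 1, 1.5, 2, 2.5.
f(0) = -2, f(0.5) = -1.25, f(1) = -1, f(1.5) = -4.25, f(2) = -14, f(2.5) = -33.25.
Sum = Δt · [f(0) + f(0.5) + f(1) + ...].
Sum = -27.875.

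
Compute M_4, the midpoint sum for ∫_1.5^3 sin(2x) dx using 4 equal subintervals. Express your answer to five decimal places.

-0.99832

Δx = (3 − 1.5)/4 = 0.375.
Midpoints: 1.6875, 2.0625, 2.4375, 2.8125.
f(1.6875) ≈ -0.23129, f(2.0625) ≈ -0.83239, f(2.4375) ≈ -0.98681, f(2.8125) ≈ -0.61168.
Sum = Δx · [f(1.6875) + f(2.0625) + f(2.4375) + f(2.8125)].
Sum ≈ -0.99832.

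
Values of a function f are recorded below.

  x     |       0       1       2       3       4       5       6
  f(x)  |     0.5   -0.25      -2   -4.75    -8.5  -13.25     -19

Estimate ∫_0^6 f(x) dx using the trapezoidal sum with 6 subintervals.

Δx = 1.
T_6 = (1/2)·[0.5 + 2·(-0.25) + 2·(-2) + 2·(-4.75) + 2·(-8.5) + 2·(-13.25) + (-19)] = -38.

-38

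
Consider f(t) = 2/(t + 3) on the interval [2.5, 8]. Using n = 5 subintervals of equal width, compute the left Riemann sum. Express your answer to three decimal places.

1.491

Δt = (8 − 2.5)/5 = 1.1.
Left endpoints: 2.5, 3.6, 4.7, 5.8, 6.9.
f(2.5) = 4/11, f(3.6) = 10/33, f(4.7) = 20/77, f(5.8) = 5/22, f(6.9) = 20/99.
Sum = Δt · [f(2.5) + f(3.6) + f(4.7) + f(5.8) + f(6.9)].
Sum ≈ 1.491.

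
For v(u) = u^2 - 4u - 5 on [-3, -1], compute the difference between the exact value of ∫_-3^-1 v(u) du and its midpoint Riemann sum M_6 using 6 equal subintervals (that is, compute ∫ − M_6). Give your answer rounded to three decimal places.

0.019

Exact integral: ∫_-3^-1 v(u) du ≈ 14.66667.
M_6 ≈ 14.64815.
Error ≈ 14.66667 − 14.64815 ≈ 0.019.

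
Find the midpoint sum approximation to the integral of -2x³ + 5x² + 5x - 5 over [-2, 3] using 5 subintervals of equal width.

Δx = (3 − (-2))/5 = 1.
Midpoints: -1.5, -0.5, 0.5, 1.5, 2.5.
f(-1.5) = 5.5, f(-0.5) = -6, f(0.5) = -1.5, f(1.5) = 7, f(2.5) = 7.5.
Sum = Δx · [f(-1.5) + f(-0.5) + f(0.5) + f(1.5) + f(2.5)].
Sum = 12.5.

12.5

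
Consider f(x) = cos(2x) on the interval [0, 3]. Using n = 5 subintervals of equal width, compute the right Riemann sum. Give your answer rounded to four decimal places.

Δx = (3 − 0)/5 = 0.6.
Right endpoints: 0.6, 1.2, 1.8, 2.4, 3.
f(0.6) ≈ 0.3624, f(1.2) ≈ -0.7374, f(1.8) ≈ -0.8968, f(2.4) ≈ 0.0875, f(3) ≈ 0.9602.
Sum = Δx · [f(0.6) + f(1.2) + f(1.8) + f(2.4) + f(3)].
Sum ≈ -0.1345.

-0.1345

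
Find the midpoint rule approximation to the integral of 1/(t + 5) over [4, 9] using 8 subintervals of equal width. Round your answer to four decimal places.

0.4417

Δt = (9 − 4)/8 = 0.625.
Midpoints: 4.3125, 4.9375, 5.5625, 6.1875, 6.8125, 7.4375, 8.0625, 8.6875.
f(4.3125) = 16/149, f(4.9375) = 16/159, f(5.5625) = 16/169, f(6.1875) = 16/179, f(6.8125) = 16/189, f(7.4375) = 16/199, f(8.0625) = 16/209, f(8.6875) = 16/219.
Sum = Δt · [f(4.3125) + f(4.9375) + f(5.5625) + ...].
Sum ≈ 0.4417.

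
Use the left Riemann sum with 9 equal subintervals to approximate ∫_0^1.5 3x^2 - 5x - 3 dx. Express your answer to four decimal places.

-6.6667

Δx = (1.5 − 0)/9 = 1/6.
Left endpoints: 0, 1/6, 1/3, 0.5, 2/3, 5/6, 1, 7/6, 4/3.
f(0) = -3, f(1/6) = -3.75, f(1/3) = -13/3, f(0.5) = -4.75, f(2/3) = -5, f(5/6) = -61/12, f(1) = -5, f(7/6) = -4.75, f(4/3) = -13/3.
Sum = Δx · [f(0) + f(1/6) + f(1/3) + ...].
Sum ≈ -6.6667.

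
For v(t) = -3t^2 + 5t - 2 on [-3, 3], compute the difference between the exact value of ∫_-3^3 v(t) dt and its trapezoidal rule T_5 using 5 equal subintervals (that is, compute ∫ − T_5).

4.32

Exact integral: ∫_-3^3 v(t) dt = -66.
T_5 = -70.32.
Error = -66 − (-70.32) = 4.32.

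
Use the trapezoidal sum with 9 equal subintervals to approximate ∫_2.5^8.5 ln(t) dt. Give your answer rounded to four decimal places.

Δt = (8.5 − 2.5)/9 = 2/3.
f(2.5) ≈ 0.9163, f(19/6) ≈ 1.1527, f(23/6) ≈ 1.3437, f(4.5) ≈ 1.5041, f(31/6) ≈ 1.6422, f(35/6) ≈ 1.7636, f(6.5) ≈ 1.8718, f(43/6) ≈ 1.9694, f(47/6) ≈ 2.0584, f(8.5) ≈ 2.1401.
T_9 = (Δt/2)·[f(t_0) + 2f(t_1) + ... + 2f(t_{8}) + f(t_9)].
Sum ≈ 9.8894.

9.8894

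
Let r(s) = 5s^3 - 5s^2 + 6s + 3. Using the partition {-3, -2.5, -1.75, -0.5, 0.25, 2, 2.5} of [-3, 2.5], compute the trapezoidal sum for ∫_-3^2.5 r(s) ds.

Subinterval widths: 0.5, 0.75, 1.25, 0.75, 1.75, 0.5.
r(-3) = -195, r(-2.5) = -121.375, r(-1.75) = -49.609375, r(-0.5) = -1.875, r(0.25) = 4.265625, r(2) = 35, r(2.5) = 64.875.
On each subinterval the trapezoid contributes (Δs_i/2)·[r(s_{i-1}) + r(s_i)].
Sum = -115.16796875.

-115.16796875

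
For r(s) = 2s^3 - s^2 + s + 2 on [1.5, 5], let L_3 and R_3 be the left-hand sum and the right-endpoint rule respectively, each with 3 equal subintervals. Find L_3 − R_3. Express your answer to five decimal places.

L_3 ≈ 171.8240741.
R_3 ≈ 433.1574074.
L_3 − R_3 ≈ -261.33333.

-261.33333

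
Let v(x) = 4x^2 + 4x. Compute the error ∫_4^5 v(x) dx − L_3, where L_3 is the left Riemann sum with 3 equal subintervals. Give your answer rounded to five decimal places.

6.59259

Exact integral: ∫_4^5 v(x) dx ≈ 99.3333333.
L_3 ≈ 92.7407407.
Error ≈ 99.3333333 − 92.7407407 ≈ 6.59259.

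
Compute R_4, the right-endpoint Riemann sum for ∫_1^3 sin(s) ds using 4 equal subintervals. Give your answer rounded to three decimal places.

Δs = (3 − 1)/4 = 0.5.
Right endpoints: 1.5, 2, 2.5, 3.
f(1.5) ≈ 0.997, f(2) ≈ 0.909, f(2.5) ≈ 0.598, f(3) ≈ 0.141.
Sum = Δs · [f(1.5) + f(2) + f(2.5) + f(3)].
Sum ≈ 1.323.

1.323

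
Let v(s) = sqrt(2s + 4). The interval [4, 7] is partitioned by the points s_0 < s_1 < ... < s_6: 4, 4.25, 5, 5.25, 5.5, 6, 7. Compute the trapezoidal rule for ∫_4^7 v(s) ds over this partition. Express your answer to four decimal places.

Subinterval widths: 0.25, 0.75, 0.25, 0.25, 0.5, 1.
v(4) ≈ 3.4641, v(4.25) ≈ 3.5355, v(5) ≈ 3.7417, v(5.25) ≈ 3.8079, v(5.5) ≈ 3.8730, v(6) ≈ 4.0000, v(7) ≈ 4.2426.
On each subinterval the trapezoid contributes (Δs_i/2)·[v(s_{i-1}) + v(s_i)].
Sum ≈ 11.5973.

11.5973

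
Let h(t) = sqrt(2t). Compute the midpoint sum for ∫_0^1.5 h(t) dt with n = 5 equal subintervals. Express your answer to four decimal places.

1.7440

Δt = (1.5 − 0)/5 = 0.3.
Midpoints: 0.15, 0.45, 0.75, 1.05, 1.35.
h(0.15) ≈ 0.5477, h(0.45) ≈ 0.9487, h(0.75) ≈ 1.2247, h(1.05) ≈ 1.4491, h(1.35) ≈ 1.6432.
Sum = Δt · [h(0.15) + h(0.45) + h(0.75) + h(1.05) + h(1.35)].
Sum ≈ 1.7440.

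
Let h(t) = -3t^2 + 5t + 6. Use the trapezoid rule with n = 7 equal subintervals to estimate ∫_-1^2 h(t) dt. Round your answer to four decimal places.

16.2245

Δt = (2 − (-1))/7 = 3/7.
h(-1) = -2, h(-4/7) = 106/49, h(-1/7) = 256/49, h(2/7) = 352/49, h(5/7) = 394/49, h(8/7) = 382/49, h(11/7) = 316/49, h(2) = 4.
T_7 = (Δt/2)·[h(t_0) + 2h(t_1) + ... + 2h(t_{6}) + h(t_7)].
Sum ≈ 16.2245.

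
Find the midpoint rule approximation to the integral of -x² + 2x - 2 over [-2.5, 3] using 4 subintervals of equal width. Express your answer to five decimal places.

-21.59180

Δx = (3 − (-2.5))/4 = 1.375.
Midpoints: -1.8125, -0.4375, 0.9375, 2.3125.
f(-1.8125) = -8.91015625, f(-0.4375) = -3.06640625, f(0.9375) = -1.00390625, f(2.3125) = -2.72265625.
Sum = Δx · [f(-1.8125) + f(-0.4375) + f(0.9375) + f(2.3125)].
Sum ≈ -21.59180.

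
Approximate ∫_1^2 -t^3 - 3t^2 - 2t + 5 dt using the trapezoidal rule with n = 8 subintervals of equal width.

-8.76953125

Δt = (2 − 1)/8 = 0.125.
f(1) = -1, f(1.125) = -1265/512, f(1.25) = -4.140625, f(1.375) = -3083/512, f(1.5) = -8.125, f(1.625) = -5357/512, f(1.75) = -13.046875, f(1.875) = -8135/512, f(2) = -19.
T_8 = (Δt/2)·[f(t_0) + 2f(t_1) + ... + 2f(t_{7}) + f(t_8)].
Sum = -8.76953125.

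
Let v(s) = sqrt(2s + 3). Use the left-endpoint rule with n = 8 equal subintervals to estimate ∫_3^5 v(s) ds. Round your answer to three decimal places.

Δs = (5 − 3)/8 = 0.25.
Left endpoints: 3, 3.25, 3.5, 3.75, 4, 4.25, 4.5, 4.75.
v(3) ≈ 3.000, v(3.25) ≈ 3.082, v(3.5) ≈ 3.162, v(3.75) ≈ 3.240, v(4) ≈ 3.317, v(4.25) ≈ 3.391, v(4.5) ≈ 3.464, v(4.75) ≈ 3.536.
Sum = Δs · [v(3) + v(3.25) + v(3.5) + ...].
Sum ≈ 6.548.

6.548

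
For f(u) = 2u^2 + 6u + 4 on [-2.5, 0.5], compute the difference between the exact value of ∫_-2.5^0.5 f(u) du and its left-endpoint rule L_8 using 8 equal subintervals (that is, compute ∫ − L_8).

Exact integral: ∫_-2.5^0.5 f(u) du = 4.5.
L_8 = 3.515625.
Error = 4.5 − 3.515625 = 0.984375.

0.984375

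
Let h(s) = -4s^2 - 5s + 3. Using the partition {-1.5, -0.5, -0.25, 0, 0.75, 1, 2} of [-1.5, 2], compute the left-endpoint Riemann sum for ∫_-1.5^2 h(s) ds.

-0.875

Subinterval widths: 1, 0.25, 0.25, 0.75, 0.25, 1.
Left endpoints: -1.5, -0.5, -0.25, 0, 0.75, 1.
h(-1.5) = 1.5, h(-0.5) = 4.5, h(-0.25) = 4, h(0) = 3, h(0.75) = -3, h(1) = -6.
Sum = Σ Δs_i · h(s_i).
Sum = -0.875.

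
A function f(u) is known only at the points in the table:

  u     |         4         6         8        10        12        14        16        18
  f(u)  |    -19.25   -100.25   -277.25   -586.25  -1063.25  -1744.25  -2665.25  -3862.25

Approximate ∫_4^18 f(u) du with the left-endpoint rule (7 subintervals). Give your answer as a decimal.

-12911.5

Δu = 2.
Sum = 2·[(-19.25) + (-100.25) + (-277.25) + (-586.25) + (-1063.25) + (-1744.25) + (-2665.25)] = -12911.5.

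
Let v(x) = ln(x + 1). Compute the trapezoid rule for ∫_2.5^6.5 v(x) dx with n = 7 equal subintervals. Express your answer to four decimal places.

Δx = (6.5 − 2.5)/7 = 4/7.
v(2.5) ≈ 1.2528, v(43/14) ≈ 1.4040, v(51/14) ≈ 1.5353, v(59/14) ≈ 1.6514, v(67/14) ≈ 1.7554, v(75/14) ≈ 1.8496, v(83/14) ≈ 1.9357, v(6.5) ≈ 2.0149.
T_7 = (Δx/2)·[v(x_0) + 2v(x_1) + ... + 2v(x_{6}) + v(x_7)].
Sum ≈ 6.7230.

6.7230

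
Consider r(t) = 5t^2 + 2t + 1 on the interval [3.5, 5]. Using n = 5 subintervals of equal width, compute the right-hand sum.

161.25

Δt = (5 − 3.5)/5 = 0.3.
Right endpoints: 3.8, 4.1, 4.4, 4.7, 5.
r(3.8) = 80.8, r(4.1) = 93.25, r(4.4) = 106.6, r(4.7) = 120.85, r(5) = 136.
Sum = Δt · [r(3.8) + r(4.1) + r(4.4) + r(4.7) + r(5)].
Sum = 161.25.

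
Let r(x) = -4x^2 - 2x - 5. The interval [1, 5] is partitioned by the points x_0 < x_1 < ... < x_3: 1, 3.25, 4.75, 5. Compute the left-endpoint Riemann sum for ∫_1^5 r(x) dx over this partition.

Subinterval widths: 2.25, 1.5, 0.25.
Left endpoints: 1, 3.25, 4.75.
r(1) = -11, r(3.25) = -53.75, r(4.75) = -104.75.
Sum = Σ Δx_i · r(x_i).
Sum = -131.5625.

-131.5625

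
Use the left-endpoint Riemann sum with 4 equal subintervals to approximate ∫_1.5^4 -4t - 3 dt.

-31.875

Δt = (4 − 1.5)/4 = 0.625.
Left endpoints: 1.5, 2.125, 2.75, 3.375.
f(1.5) = -9, f(2.125) = -11.5, f(2.75) = -14, f(3.375) = -16.5.
Sum = Δt · [f(1.5) + f(2.125) + f(2.75) + f(3.375)].
Sum = -31.875.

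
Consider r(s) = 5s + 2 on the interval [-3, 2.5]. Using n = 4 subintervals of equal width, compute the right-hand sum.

23.03125

Δs = (2.5 − (-3))/4 = 1.375.
Right endpoints: -1.625, -0.25, 1.125, 2.5.
r(-1.625) = -6.125, r(-0.25) = 0.75, r(1.125) = 7.625, r(2.5) = 14.5.
Sum = Δs · [r(-1.625) + r(-0.25) + r(1.125) + r(2.5)].
Sum = 23.03125.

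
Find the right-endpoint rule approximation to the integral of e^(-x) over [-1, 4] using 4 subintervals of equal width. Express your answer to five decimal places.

Δx = (4 − (-1))/4 = 1.25.
Right endpoints: 0.25, 1.5, 2.75, 4.
f(0.25) ≈ 0.77880, f(1.5) ≈ 0.22313, f(2.75) ≈ 0.06393, f(4) ≈ 0.01832.
Sum = Δx · [f(0.25) + f(1.5) + f(2.75) + f(4)].
Sum ≈ 1.35522.

1.35522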